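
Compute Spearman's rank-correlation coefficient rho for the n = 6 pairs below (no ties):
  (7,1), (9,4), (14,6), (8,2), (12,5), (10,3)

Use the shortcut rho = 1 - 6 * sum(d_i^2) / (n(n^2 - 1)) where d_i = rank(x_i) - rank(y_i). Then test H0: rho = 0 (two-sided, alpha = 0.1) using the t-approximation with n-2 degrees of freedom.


Step 1: Rank x and y separately (midranks; no ties here).
rank(x): 7->1, 9->3, 14->6, 8->2, 12->5, 10->4
rank(y): 1->1, 4->4, 6->6, 2->2, 5->5, 3->3
Step 2: d_i = R_x(i) - R_y(i); compute d_i^2.
  (1-1)^2=0, (3-4)^2=1, (6-6)^2=0, (2-2)^2=0, (5-5)^2=0, (4-3)^2=1
sum(d^2) = 2.
Step 3: rho = 1 - 6*2 / (6*(6^2 - 1)) = 1 - 12/210 = 0.942857.
Step 4: Under H0, t = rho * sqrt((n-2)/(1-rho^2)) = 5.6595 ~ t(4).
Step 5: Two-sided p-value from the t-distribution with 4 df = 0.004805.
Step 6: alpha = 0.1. reject H0.

rho = 0.9429, p = 0.004805, reject H0 at alpha = 0.1.


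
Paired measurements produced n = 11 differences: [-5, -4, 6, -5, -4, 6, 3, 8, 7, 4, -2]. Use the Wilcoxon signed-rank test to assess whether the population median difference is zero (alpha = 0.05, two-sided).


Step 1: Drop any zero differences (none here) and take |d_i|.
|d| = [5, 4, 6, 5, 4, 6, 3, 8, 7, 4, 2]
Step 2: Midrank |d_i| (ties get averaged ranks).
ranks: |5|->6.5, |4|->4, |6|->8.5, |5|->6.5, |4|->4, |6|->8.5, |3|->2, |8|->11, |7|->10, |4|->4, |2|->1
Step 3: Attach original signs; sum ranks with positive sign and with negative sign.
W+ = 8.5 + 8.5 + 2 + 11 + 10 + 4 = 44
W- = 6.5 + 4 + 6.5 + 4 + 1 = 22
(Check: W+ + W- = 66 should equal n(n+1)/2 = 66.)
Step 4: Test statistic W = min(W+, W-) = 22.
Step 5: Ties in |d|, so use the tie-corrected normal approximation.
        E[W] = n(n+1)/4 = 11*12/4 = 33.
        Tie groups: |d|=4 (t=3), |d|=5 (t=2), |d|=6 (t=2); sum(t^3 - t) = 36.
        Var[W] = n(n+1)(2n+1)/24 - sum(t^3-t)/48 = 3036/24 - 36/48 = 125.75.
        z = (W - E[W]) / sqrt(Var[W]) = (22 - 33) / 11.2138 = -0.9809.
        Two-sided p = 2*Phi(z) = 0.326627.
Step 6: alpha = 0.05. fail to reject H0.

W+ = 44, W- = 22, W = min = 22, p = 0.326627, fail to reject H0.


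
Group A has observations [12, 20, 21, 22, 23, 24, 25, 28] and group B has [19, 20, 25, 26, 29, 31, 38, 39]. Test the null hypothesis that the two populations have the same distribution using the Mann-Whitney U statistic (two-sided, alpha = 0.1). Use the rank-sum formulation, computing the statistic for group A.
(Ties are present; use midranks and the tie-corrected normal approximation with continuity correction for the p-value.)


Step 1: Combine and sort all 16 observations; assign midranks.
sorted (value, group): (12,X), (19,Y), (20,X), (20,Y), (21,X), (22,X), (23,X), (24,X), (25,X), (25,Y), (26,Y), (28,X), (29,Y), (31,Y), (38,Y), (39,Y)
ranks: 12->1, 19->2, 20->3.5, 20->3.5, 21->5, 22->6, 23->7, 24->8, 25->9.5, 25->9.5, 26->11, 28->12, 29->13, 31->14, 38->15, 39->16
Step 2: Rank sum for X: R1 = 1 + 3.5 + 5 + 6 + 7 + 8 + 9.5 + 12 = 52.
Step 3: U_X = R1 - n1(n1+1)/2 = 52 - 8*9/2 = 52 - 36 = 16.
       U_Y = n1*n2 - U_X = 64 - 16 = 48.
Step 4: Ties are present, so use the tie-corrected normal approximation (with continuity correction) for the p-value.
Step 5: p-value = 0.103054; compare to alpha = 0.1. fail to reject H0.

U_X = 16, p = 0.103054, fail to reject H0 at alpha = 0.1.


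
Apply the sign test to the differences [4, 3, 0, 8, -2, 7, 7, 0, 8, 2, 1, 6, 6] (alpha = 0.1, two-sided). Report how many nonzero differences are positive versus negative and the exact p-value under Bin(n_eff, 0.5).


Step 1: Discard zero differences. Original n = 13; n_eff = number of nonzero differences = 11.
Nonzero differences (with sign): +4, +3, +8, -2, +7, +7, +8, +2, +1, +6, +6
Step 2: Count signs: positive = 10, negative = 1.
Step 3: Under H0: P(positive) = 0.5, so the number of positives S ~ Bin(11, 0.5).
Step 4: Two-sided exact p-value = sum of Bin(11,0.5) probabilities at or below the observed probability = 0.011719.
Step 5: alpha = 0.1. reject H0.

n_eff = 11, pos = 10, neg = 1, p = 0.011719, reject H0.


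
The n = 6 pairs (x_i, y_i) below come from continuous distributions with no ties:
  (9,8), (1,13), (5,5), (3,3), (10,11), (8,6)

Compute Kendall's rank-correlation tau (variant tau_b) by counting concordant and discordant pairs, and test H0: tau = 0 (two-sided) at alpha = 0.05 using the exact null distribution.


Step 1: Enumerate the 15 unordered pairs (i,j) with i<j and classify each by sign(x_j-x_i) * sign(y_j-y_i).
  (1,2):dx=-8,dy=+5->D; (1,3):dx=-4,dy=-3->C; (1,4):dx=-6,dy=-5->C; (1,5):dx=+1,dy=+3->C
  (1,6):dx=-1,dy=-2->C; (2,3):dx=+4,dy=-8->D; (2,4):dx=+2,dy=-10->D; (2,5):dx=+9,dy=-2->D
  (2,6):dx=+7,dy=-7->D; (3,4):dx=-2,dy=-2->C; (3,5):dx=+5,dy=+6->C; (3,6):dx=+3,dy=+1->C
  (4,5):dx=+7,dy=+8->C; (4,6):dx=+5,dy=+3->C; (5,6):dx=-2,dy=-5->C
Step 2: C = 10, D = 5, total pairs = 15.
Step 3: tau = (C - D)/(n(n-1)/2) = (10 - 5)/15 = 0.333333.
Step 4: Exact two-sided p-value (enumerate n! = 720 permutations of y under H0): p = 0.469444.
Step 5: alpha = 0.05. fail to reject H0.

tau_b = 0.3333 (C=10, D=5), p = 0.469444, fail to reject H0.


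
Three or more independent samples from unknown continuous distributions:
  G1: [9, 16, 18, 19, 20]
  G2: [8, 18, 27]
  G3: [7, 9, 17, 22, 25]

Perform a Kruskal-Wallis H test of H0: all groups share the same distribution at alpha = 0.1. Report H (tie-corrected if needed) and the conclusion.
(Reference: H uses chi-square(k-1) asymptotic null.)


Step 1: Combine all N = 13 observations and assign midranks.
sorted (value, group, rank): (7,G3,1), (8,G2,2), (9,G1,3.5), (9,G3,3.5), (16,G1,5), (17,G3,6), (18,G1,7.5), (18,G2,7.5), (19,G1,9), (20,G1,10), (22,G3,11), (25,G3,12), (27,G2,13)
Step 2: Sum ranks within each group.
R_1 = 35 (n_1 = 5)
R_2 = 22.5 (n_2 = 3)
R_3 = 33.5 (n_3 = 5)
Step 3: H = 12/(N(N+1)) * sum(R_i^2/n_i) - 3(N+1)
     = 12/(13*14) * (35^2/5 + 22.5^2/3 + 33.5^2/5) - 3*14
     = 0.065934 * 638.2 - 42
     = 0.079121.
Step 4: Ties present; correction factor C = 1 - 12/(13^3 - 13) = 0.994505. Corrected H = 0.079121 / 0.994505 = 0.079558.
Step 5: Under H0, H ~ chi^2(2); p-value = 0.961002.
Step 6: alpha = 0.1. fail to reject H0.

H = 0.0796, df = 2, p = 0.961002, fail to reject H0.


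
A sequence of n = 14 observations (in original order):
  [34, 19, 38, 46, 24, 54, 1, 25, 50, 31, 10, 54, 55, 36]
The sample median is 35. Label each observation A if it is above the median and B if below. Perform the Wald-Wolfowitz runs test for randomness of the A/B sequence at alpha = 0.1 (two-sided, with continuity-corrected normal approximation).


Step 1: Compute median = 35; label A = above, B = below.
Labels in order: BBAABABBABBAAA  (n_A = 7, n_B = 7)
Step 2: Count runs R = 8.
Step 3: Under H0 (random ordering), E[R] = 2*n_A*n_B/(n_A+n_B) + 1 = 2*7*7/14 + 1 = 8.0000.
        Var[R] = 2*n_A*n_B*(2*n_A*n_B - n_A - n_B) / ((n_A+n_B)^2 * (n_A+n_B-1)) = 8232/2548 = 3.2308.
        SD[R] = 1.7974.
Step 4: R = E[R], so z = 0 with no continuity correction.
Step 5: Two-sided p-value via normal approximation = 2*(1 - Phi(|z|)) = 1.000000.
Step 6: alpha = 0.1. fail to reject H0.

R = 8, z = 0.0000, p = 1.000000, fail to reject H0.


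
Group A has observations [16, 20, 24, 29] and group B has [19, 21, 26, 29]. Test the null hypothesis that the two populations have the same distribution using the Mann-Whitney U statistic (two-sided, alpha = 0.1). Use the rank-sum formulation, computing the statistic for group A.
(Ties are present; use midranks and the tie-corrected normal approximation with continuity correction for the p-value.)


Step 1: Combine and sort all 8 observations; assign midranks.
sorted (value, group): (16,X), (19,Y), (20,X), (21,Y), (24,X), (26,Y), (29,X), (29,Y)
ranks: 16->1, 19->2, 20->3, 21->4, 24->5, 26->6, 29->7.5, 29->7.5
Step 2: Rank sum for X: R1 = 1 + 3 + 5 + 7.5 = 16.5.
Step 3: U_X = R1 - n1(n1+1)/2 = 16.5 - 4*5/2 = 16.5 - 10 = 6.5.
       U_Y = n1*n2 - U_X = 16 - 6.5 = 9.5.
Step 4: Ties are present, so use the tie-corrected normal approximation (with continuity correction) for the p-value.
Step 5: p-value = 0.771503; compare to alpha = 0.1. fail to reject H0.

U_X = 6.5, p = 0.771503, fail to reject H0 at alpha = 0.1.


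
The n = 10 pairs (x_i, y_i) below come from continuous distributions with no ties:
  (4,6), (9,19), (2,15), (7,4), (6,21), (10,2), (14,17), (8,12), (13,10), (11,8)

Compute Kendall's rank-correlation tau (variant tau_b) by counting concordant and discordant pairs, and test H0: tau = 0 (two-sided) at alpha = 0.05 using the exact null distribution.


Step 1: Enumerate the 45 unordered pairs (i,j) with i<j and classify each by sign(x_j-x_i) * sign(y_j-y_i).
  (1,2):dx=+5,dy=+13->C; (1,3):dx=-2,dy=+9->D; (1,4):dx=+3,dy=-2->D; (1,5):dx=+2,dy=+15->C
  (1,6):dx=+6,dy=-4->D; (1,7):dx=+10,dy=+11->C; (1,8):dx=+4,dy=+6->C; (1,9):dx=+9,dy=+4->C
  (1,10):dx=+7,dy=+2->C; (2,3):dx=-7,dy=-4->C; (2,4):dx=-2,dy=-15->C; (2,5):dx=-3,dy=+2->D
  (2,6):dx=+1,dy=-17->D; (2,7):dx=+5,dy=-2->D; (2,8):dx=-1,dy=-7->C; (2,9):dx=+4,dy=-9->D
  (2,10):dx=+2,dy=-11->D; (3,4):dx=+5,dy=-11->D; (3,5):dx=+4,dy=+6->C; (3,6):dx=+8,dy=-13->D
  (3,7):dx=+12,dy=+2->C; (3,8):dx=+6,dy=-3->D; (3,9):dx=+11,dy=-5->D; (3,10):dx=+9,dy=-7->D
  (4,5):dx=-1,dy=+17->D; (4,6):dx=+3,dy=-2->D; (4,7):dx=+7,dy=+13->C; (4,8):dx=+1,dy=+8->C
  (4,9):dx=+6,dy=+6->C; (4,10):dx=+4,dy=+4->C; (5,6):dx=+4,dy=-19->D; (5,7):dx=+8,dy=-4->D
  (5,8):dx=+2,dy=-9->D; (5,9):dx=+7,dy=-11->D; (5,10):dx=+5,dy=-13->D; (6,7):dx=+4,dy=+15->C
  (6,8):dx=-2,dy=+10->D; (6,9):dx=+3,dy=+8->C; (6,10):dx=+1,dy=+6->C; (7,8):dx=-6,dy=-5->C
  (7,9):dx=-1,dy=-7->C; (7,10):dx=-3,dy=-9->C; (8,9):dx=+5,dy=-2->D; (8,10):dx=+3,dy=-4->D
  (9,10):dx=-2,dy=-2->C
Step 2: C = 22, D = 23, total pairs = 45.
Step 3: tau = (C - D)/(n(n-1)/2) = (22 - 23)/45 = -0.022222.
Step 4: Exact two-sided p-value (enumerate n! = 3628800 permutations of y under H0): p = 1.000000.
Step 5: alpha = 0.05. fail to reject H0.

tau_b = -0.0222 (C=22, D=23), p = 1.000000, fail to reject H0.


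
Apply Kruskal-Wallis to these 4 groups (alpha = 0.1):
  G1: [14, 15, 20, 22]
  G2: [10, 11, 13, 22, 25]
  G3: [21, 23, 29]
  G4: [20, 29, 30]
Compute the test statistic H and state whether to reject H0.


Step 1: Combine all N = 15 observations and assign midranks.
sorted (value, group, rank): (10,G2,1), (11,G2,2), (13,G2,3), (14,G1,4), (15,G1,5), (20,G1,6.5), (20,G4,6.5), (21,G3,8), (22,G1,9.5), (22,G2,9.5), (23,G3,11), (25,G2,12), (29,G3,13.5), (29,G4,13.5), (30,G4,15)
Step 2: Sum ranks within each group.
R_1 = 25 (n_1 = 4)
R_2 = 27.5 (n_2 = 5)
R_3 = 32.5 (n_3 = 3)
R_4 = 35 (n_4 = 3)
Step 3: H = 12/(N(N+1)) * sum(R_i^2/n_i) - 3(N+1)
     = 12/(15*16) * (25^2/4 + 27.5^2/5 + 32.5^2/3 + 35^2/3) - 3*16
     = 0.050000 * 1067.92 - 48
     = 5.395833.
Step 4: Ties present; correction factor C = 1 - 18/(15^3 - 15) = 0.994643. Corrected H = 5.395833 / 0.994643 = 5.424895.
Step 5: Under H0, H ~ chi^2(3); p-value = 0.143200.
Step 6: alpha = 0.1. fail to reject H0.

H = 5.4249, df = 3, p = 0.143200, fail to reject H0.


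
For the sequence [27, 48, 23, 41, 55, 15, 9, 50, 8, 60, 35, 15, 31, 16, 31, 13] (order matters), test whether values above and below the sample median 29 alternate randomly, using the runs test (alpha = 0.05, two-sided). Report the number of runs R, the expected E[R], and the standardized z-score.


Step 1: Compute median = 29; label A = above, B = below.
Labels in order: BABAABBABAABABAB  (n_A = 8, n_B = 8)
Step 2: Count runs R = 13.
Step 3: Under H0 (random ordering), E[R] = 2*n_A*n_B/(n_A+n_B) + 1 = 2*8*8/16 + 1 = 9.0000.
        Var[R] = 2*n_A*n_B*(2*n_A*n_B - n_A - n_B) / ((n_A+n_B)^2 * (n_A+n_B-1)) = 14336/3840 = 3.7333.
        SD[R] = 1.9322.
Step 4: Continuity-corrected z = (R - 0.5 - E[R]) / SD[R] = (13 - 0.5 - 9.0000) / 1.9322 = 1.8114.
Step 5: Two-sided p-value via normal approximation = 2*(1 - Phi(|z|)) = 0.070076.
Step 6: alpha = 0.05. fail to reject H0.

R = 13, z = 1.8114, p = 0.070076, fail to reject H0.


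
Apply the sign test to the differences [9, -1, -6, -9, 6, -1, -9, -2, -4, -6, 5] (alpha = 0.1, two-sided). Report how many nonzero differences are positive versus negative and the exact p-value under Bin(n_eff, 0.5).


Step 1: Discard zero differences. Original n = 11; n_eff = number of nonzero differences = 11.
Nonzero differences (with sign): +9, -1, -6, -9, +6, -1, -9, -2, -4, -6, +5
Step 2: Count signs: positive = 3, negative = 8.
Step 3: Under H0: P(positive) = 0.5, so the number of positives S ~ Bin(11, 0.5).
Step 4: Two-sided exact p-value = sum of Bin(11,0.5) probabilities at or below the observed probability = 0.226562.
Step 5: alpha = 0.1. fail to reject H0.

n_eff = 11, pos = 3, neg = 8, p = 0.226562, fail to reject H0.


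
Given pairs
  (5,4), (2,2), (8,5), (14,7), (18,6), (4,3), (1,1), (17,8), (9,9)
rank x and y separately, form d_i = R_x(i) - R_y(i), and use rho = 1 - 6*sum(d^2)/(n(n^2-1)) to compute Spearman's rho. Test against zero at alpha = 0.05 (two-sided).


Step 1: Rank x and y separately (midranks; no ties here).
rank(x): 5->4, 2->2, 8->5, 14->7, 18->9, 4->3, 1->1, 17->8, 9->6
rank(y): 4->4, 2->2, 5->5, 7->7, 6->6, 3->3, 1->1, 8->8, 9->9
Step 2: d_i = R_x(i) - R_y(i); compute d_i^2.
  (4-4)^2=0, (2-2)^2=0, (5-5)^2=0, (7-7)^2=0, (9-6)^2=9, (3-3)^2=0, (1-1)^2=0, (8-8)^2=0, (6-9)^2=9
sum(d^2) = 18.
Step 3: rho = 1 - 6*18 / (9*(9^2 - 1)) = 1 - 108/720 = 0.850000.
Step 4: Under H0, t = rho * sqrt((n-2)/(1-rho^2)) = 4.2691 ~ t(7).
Step 5: Two-sided p-value from the t-distribution with 7 df = 0.003705.
Step 6: alpha = 0.05. reject H0.

rho = 0.8500, p = 0.003705, reject H0 at alpha = 0.05.


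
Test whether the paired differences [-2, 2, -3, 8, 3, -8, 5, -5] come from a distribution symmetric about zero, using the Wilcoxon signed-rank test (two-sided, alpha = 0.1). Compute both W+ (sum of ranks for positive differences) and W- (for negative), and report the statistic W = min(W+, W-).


Step 1: Drop any zero differences (none here) and take |d_i|.
|d| = [2, 2, 3, 8, 3, 8, 5, 5]
Step 2: Midrank |d_i| (ties get averaged ranks).
ranks: |2|->1.5, |2|->1.5, |3|->3.5, |8|->7.5, |3|->3.5, |8|->7.5, |5|->5.5, |5|->5.5
Step 3: Attach original signs; sum ranks with positive sign and with negative sign.
W+ = 1.5 + 7.5 + 3.5 + 5.5 = 18
W- = 1.5 + 3.5 + 7.5 + 5.5 = 18
(Check: W+ + W- = 36 should equal n(n+1)/2 = 36.)
Step 4: Test statistic W = min(W+, W-) = 18.
Step 5: Ties in |d|, so use the tie-corrected normal approximation.
        E[W] = n(n+1)/4 = 8*9/4 = 18.
        Tie groups: |d|=2 (t=2), |d|=3 (t=2), |d|=5 (t=2), |d|=8 (t=2); sum(t^3 - t) = 24.
        Var[W] = n(n+1)(2n+1)/24 - sum(t^3-t)/48 = 1224/24 - 24/48 = 50.5.
        z = (W - E[W]) / sqrt(Var[W]) = (18 - 18) / 7.1063 = 0.0000.
        Two-sided p = 2*Phi(z) = 1.000000.
Step 6: alpha = 0.1. fail to reject H0.

W+ = 18, W- = 18, W = min = 18, p = 1.000000, fail to reject H0.


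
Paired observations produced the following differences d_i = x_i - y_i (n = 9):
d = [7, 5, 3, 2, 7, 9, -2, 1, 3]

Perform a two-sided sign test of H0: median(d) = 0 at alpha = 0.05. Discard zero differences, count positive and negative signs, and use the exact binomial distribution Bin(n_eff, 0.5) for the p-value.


Step 1: Discard zero differences. Original n = 9; n_eff = number of nonzero differences = 9.
Nonzero differences (with sign): +7, +5, +3, +2, +7, +9, -2, +1, +3
Step 2: Count signs: positive = 8, negative = 1.
Step 3: Under H0: P(positive) = 0.5, so the number of positives S ~ Bin(9, 0.5).
Step 4: Two-sided exact p-value = sum of Bin(9,0.5) probabilities at or below the observed probability = 0.039062.
Step 5: alpha = 0.05. reject H0.

n_eff = 9, pos = 8, neg = 1, p = 0.039062, reject H0.


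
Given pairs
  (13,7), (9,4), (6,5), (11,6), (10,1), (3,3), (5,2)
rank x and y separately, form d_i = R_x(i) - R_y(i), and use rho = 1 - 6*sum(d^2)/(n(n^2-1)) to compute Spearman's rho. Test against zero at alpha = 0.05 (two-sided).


Step 1: Rank x and y separately (midranks; no ties here).
rank(x): 13->7, 9->4, 6->3, 11->6, 10->5, 3->1, 5->2
rank(y): 7->7, 4->4, 5->5, 6->6, 1->1, 3->3, 2->2
Step 2: d_i = R_x(i) - R_y(i); compute d_i^2.
  (7-7)^2=0, (4-4)^2=0, (3-5)^2=4, (6-6)^2=0, (5-1)^2=16, (1-3)^2=4, (2-2)^2=0
sum(d^2) = 24.
Step 3: rho = 1 - 6*24 / (7*(7^2 - 1)) = 1 - 144/336 = 0.571429.
Step 4: Under H0, t = rho * sqrt((n-2)/(1-rho^2)) = 1.5570 ~ t(5).
Step 5: Two-sided p-value from the t-distribution with 5 df = 0.180202.
Step 6: alpha = 0.05. fail to reject H0.

rho = 0.5714, p = 0.180202, fail to reject H0 at alpha = 0.05.


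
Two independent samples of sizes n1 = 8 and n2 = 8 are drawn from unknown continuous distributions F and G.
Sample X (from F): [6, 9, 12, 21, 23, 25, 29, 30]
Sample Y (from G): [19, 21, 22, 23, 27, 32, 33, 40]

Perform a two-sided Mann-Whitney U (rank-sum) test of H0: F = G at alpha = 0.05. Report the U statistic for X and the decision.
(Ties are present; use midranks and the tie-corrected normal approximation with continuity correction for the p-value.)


Step 1: Combine and sort all 16 observations; assign midranks.
sorted (value, group): (6,X), (9,X), (12,X), (19,Y), (21,X), (21,Y), (22,Y), (23,X), (23,Y), (25,X), (27,Y), (29,X), (30,X), (32,Y), (33,Y), (40,Y)
ranks: 6->1, 9->2, 12->3, 19->4, 21->5.5, 21->5.5, 22->7, 23->8.5, 23->8.5, 25->10, 27->11, 29->12, 30->13, 32->14, 33->15, 40->16
Step 2: Rank sum for X: R1 = 1 + 2 + 3 + 5.5 + 8.5 + 10 + 12 + 13 = 55.
Step 3: U_X = R1 - n1(n1+1)/2 = 55 - 8*9/2 = 55 - 36 = 19.
       U_Y = n1*n2 - U_X = 64 - 19 = 45.
Step 4: Ties are present, so use the tie-corrected normal approximation (with continuity correction) for the p-value.
Step 5: p-value = 0.188612; compare to alpha = 0.05. fail to reject H0.

U_X = 19, p = 0.188612, fail to reject H0 at alpha = 0.05.


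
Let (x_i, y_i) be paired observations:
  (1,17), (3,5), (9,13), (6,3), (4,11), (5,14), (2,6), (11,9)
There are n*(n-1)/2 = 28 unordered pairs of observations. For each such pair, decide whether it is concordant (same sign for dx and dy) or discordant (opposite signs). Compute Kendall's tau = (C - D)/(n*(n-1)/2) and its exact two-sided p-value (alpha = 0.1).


Step 1: Enumerate the 28 unordered pairs (i,j) with i<j and classify each by sign(x_j-x_i) * sign(y_j-y_i).
  (1,2):dx=+2,dy=-12->D; (1,3):dx=+8,dy=-4->D; (1,4):dx=+5,dy=-14->D; (1,5):dx=+3,dy=-6->D
  (1,6):dx=+4,dy=-3->D; (1,7):dx=+1,dy=-11->D; (1,8):dx=+10,dy=-8->D; (2,3):dx=+6,dy=+8->C
  (2,4):dx=+3,dy=-2->D; (2,5):dx=+1,dy=+6->C; (2,6):dx=+2,dy=+9->C; (2,7):dx=-1,dy=+1->D
  (2,8):dx=+8,dy=+4->C; (3,4):dx=-3,dy=-10->C; (3,5):dx=-5,dy=-2->C; (3,6):dx=-4,dy=+1->D
  (3,7):dx=-7,dy=-7->C; (3,8):dx=+2,dy=-4->D; (4,5):dx=-2,dy=+8->D; (4,6):dx=-1,dy=+11->D
  (4,7):dx=-4,dy=+3->D; (4,8):dx=+5,dy=+6->C; (5,6):dx=+1,dy=+3->C; (5,7):dx=-2,dy=-5->C
  (5,8):dx=+7,dy=-2->D; (6,7):dx=-3,dy=-8->C; (6,8):dx=+6,dy=-5->D; (7,8):dx=+9,dy=+3->C
Step 2: C = 12, D = 16, total pairs = 28.
Step 3: tau = (C - D)/(n(n-1)/2) = (12 - 16)/28 = -0.142857.
Step 4: Exact two-sided p-value (enumerate n! = 40320 permutations of y under H0): p = 0.719544.
Step 5: alpha = 0.1. fail to reject H0.

tau_b = -0.1429 (C=12, D=16), p = 0.719544, fail to reject H0.


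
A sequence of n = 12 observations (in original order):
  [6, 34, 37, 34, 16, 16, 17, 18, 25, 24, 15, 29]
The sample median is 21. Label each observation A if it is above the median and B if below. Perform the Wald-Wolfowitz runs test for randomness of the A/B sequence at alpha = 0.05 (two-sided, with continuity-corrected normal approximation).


Step 1: Compute median = 21; label A = above, B = below.
Labels in order: BAAABBBBAABA  (n_A = 6, n_B = 6)
Step 2: Count runs R = 6.
Step 3: Under H0 (random ordering), E[R] = 2*n_A*n_B/(n_A+n_B) + 1 = 2*6*6/12 + 1 = 7.0000.
        Var[R] = 2*n_A*n_B*(2*n_A*n_B - n_A - n_B) / ((n_A+n_B)^2 * (n_A+n_B-1)) = 4320/1584 = 2.7273.
        SD[R] = 1.6514.
Step 4: Continuity-corrected z = (R + 0.5 - E[R]) / SD[R] = (6 + 0.5 - 7.0000) / 1.6514 = -0.3028.
Step 5: Two-sided p-value via normal approximation = 2*(1 - Phi(|z|)) = 0.762069.
Step 6: alpha = 0.05. fail to reject H0.

R = 6, z = -0.3028, p = 0.762069, fail to reject H0.


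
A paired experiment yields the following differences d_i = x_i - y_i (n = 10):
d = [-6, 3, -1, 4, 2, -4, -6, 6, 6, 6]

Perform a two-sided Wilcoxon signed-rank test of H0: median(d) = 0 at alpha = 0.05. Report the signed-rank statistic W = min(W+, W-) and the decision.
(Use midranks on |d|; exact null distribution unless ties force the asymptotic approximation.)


Step 1: Drop any zero differences (none here) and take |d_i|.
|d| = [6, 3, 1, 4, 2, 4, 6, 6, 6, 6]
Step 2: Midrank |d_i| (ties get averaged ranks).
ranks: |6|->8, |3|->3, |1|->1, |4|->4.5, |2|->2, |4|->4.5, |6|->8, |6|->8, |6|->8, |6|->8
Step 3: Attach original signs; sum ranks with positive sign and with negative sign.
W+ = 3 + 4.5 + 2 + 8 + 8 + 8 = 33.5
W- = 8 + 1 + 4.5 + 8 = 21.5
(Check: W+ + W- = 55 should equal n(n+1)/2 = 55.)
Step 4: Test statistic W = min(W+, W-) = 21.5.
Step 5: Ties in |d|, so use the tie-corrected normal approximation.
        E[W] = n(n+1)/4 = 10*11/4 = 27.5.
        Tie groups: |d|=4 (t=2), |d|=6 (t=5); sum(t^3 - t) = 126.
        Var[W] = n(n+1)(2n+1)/24 - sum(t^3-t)/48 = 2310/24 - 126/48 = 93.625.
        z = (W - E[W]) / sqrt(Var[W]) = (21.5 - 27.5) / 9.6760 = -0.6201.
        Two-sided p = 2*Phi(z) = 0.535198.
Step 6: alpha = 0.05. fail to reject H0.

W+ = 33.5, W- = 21.5, W = min = 21.5, p = 0.535198, fail to reject H0.


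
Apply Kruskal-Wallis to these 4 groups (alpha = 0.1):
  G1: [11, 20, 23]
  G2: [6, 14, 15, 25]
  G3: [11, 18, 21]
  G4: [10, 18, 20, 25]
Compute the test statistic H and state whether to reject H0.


Step 1: Combine all N = 14 observations and assign midranks.
sorted (value, group, rank): (6,G2,1), (10,G4,2), (11,G1,3.5), (11,G3,3.5), (14,G2,5), (15,G2,6), (18,G3,7.5), (18,G4,7.5), (20,G1,9.5), (20,G4,9.5), (21,G3,11), (23,G1,12), (25,G2,13.5), (25,G4,13.5)
Step 2: Sum ranks within each group.
R_1 = 25 (n_1 = 3)
R_2 = 25.5 (n_2 = 4)
R_3 = 22 (n_3 = 3)
R_4 = 32.5 (n_4 = 4)
Step 3: H = 12/(N(N+1)) * sum(R_i^2/n_i) - 3(N+1)
     = 12/(14*15) * (25^2/3 + 25.5^2/4 + 22^2/3 + 32.5^2/4) - 3*15
     = 0.057143 * 796.292 - 45
     = 0.502381.
Step 4: Ties present; correction factor C = 1 - 24/(14^3 - 14) = 0.991209. Corrected H = 0.502381 / 0.991209 = 0.506837.
Step 5: Under H0, H ~ chi^2(3); p-value = 0.917387.
Step 6: alpha = 0.1. fail to reject H0.

H = 0.5068, df = 3, p = 0.917387, fail to reject H0.


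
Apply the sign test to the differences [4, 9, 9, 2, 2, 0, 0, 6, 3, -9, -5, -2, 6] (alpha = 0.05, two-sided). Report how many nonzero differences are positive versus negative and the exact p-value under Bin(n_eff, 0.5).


Step 1: Discard zero differences. Original n = 13; n_eff = number of nonzero differences = 11.
Nonzero differences (with sign): +4, +9, +9, +2, +2, +6, +3, -9, -5, -2, +6
Step 2: Count signs: positive = 8, negative = 3.
Step 3: Under H0: P(positive) = 0.5, so the number of positives S ~ Bin(11, 0.5).
Step 4: Two-sided exact p-value = sum of Bin(11,0.5) probabilities at or below the observed probability = 0.226562.
Step 5: alpha = 0.05. fail to reject H0.

n_eff = 11, pos = 8, neg = 3, p = 0.226562, fail to reject H0.


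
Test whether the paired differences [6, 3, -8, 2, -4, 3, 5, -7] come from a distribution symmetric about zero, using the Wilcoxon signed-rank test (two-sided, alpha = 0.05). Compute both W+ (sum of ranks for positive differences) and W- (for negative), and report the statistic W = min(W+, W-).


Step 1: Drop any zero differences (none here) and take |d_i|.
|d| = [6, 3, 8, 2, 4, 3, 5, 7]
Step 2: Midrank |d_i| (ties get averaged ranks).
ranks: |6|->6, |3|->2.5, |8|->8, |2|->1, |4|->4, |3|->2.5, |5|->5, |7|->7
Step 3: Attach original signs; sum ranks with positive sign and with negative sign.
W+ = 6 + 2.5 + 1 + 2.5 + 5 = 17
W- = 8 + 4 + 7 = 19
(Check: W+ + W- = 36 should equal n(n+1)/2 = 36.)
Step 4: Test statistic W = min(W+, W-) = 17.
Step 5: Ties in |d|, so use the tie-corrected normal approximation.
        E[W] = n(n+1)/4 = 8*9/4 = 18.
        Tie groups: |d|=3 (t=2); sum(t^3 - t) = 6.
        Var[W] = n(n+1)(2n+1)/24 - sum(t^3-t)/48 = 1224/24 - 6/48 = 50.875.
        z = (W - E[W]) / sqrt(Var[W]) = (17 - 18) / 7.1327 = -0.1402.
        Two-sided p = 2*Phi(z) = 0.888502.
Step 6: alpha = 0.05. fail to reject H0.

W+ = 17, W- = 19, W = min = 17, p = 0.888502, fail to reject H0.


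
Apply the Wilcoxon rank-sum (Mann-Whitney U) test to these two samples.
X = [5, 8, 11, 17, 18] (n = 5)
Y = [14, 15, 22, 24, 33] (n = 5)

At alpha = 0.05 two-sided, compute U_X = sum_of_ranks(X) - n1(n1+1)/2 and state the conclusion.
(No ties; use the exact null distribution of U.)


Step 1: Combine and sort all 10 observations; assign midranks.
sorted (value, group): (5,X), (8,X), (11,X), (14,Y), (15,Y), (17,X), (18,X), (22,Y), (24,Y), (33,Y)
ranks: 5->1, 8->2, 11->3, 14->4, 15->5, 17->6, 18->7, 22->8, 24->9, 33->10
Step 2: Rank sum for X: R1 = 1 + 2 + 3 + 6 + 7 = 19.
Step 3: U_X = R1 - n1(n1+1)/2 = 19 - 5*6/2 = 19 - 15 = 4.
       U_Y = n1*n2 - U_X = 25 - 4 = 21.
Step 4: No ties, so the exact null distribution of U (based on enumerating the C(10,5) = 252 equally likely rank assignments) gives the two-sided p-value.
Step 5: p-value = 0.095238; compare to alpha = 0.05. fail to reject H0.

U_X = 4, p = 0.095238, fail to reject H0 at alpha = 0.05.


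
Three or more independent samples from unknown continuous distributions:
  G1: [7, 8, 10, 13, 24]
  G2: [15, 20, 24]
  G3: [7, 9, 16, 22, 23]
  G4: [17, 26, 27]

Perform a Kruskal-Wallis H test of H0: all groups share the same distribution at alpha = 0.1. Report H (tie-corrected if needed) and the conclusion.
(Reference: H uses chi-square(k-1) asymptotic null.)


Step 1: Combine all N = 16 observations and assign midranks.
sorted (value, group, rank): (7,G1,1.5), (7,G3,1.5), (8,G1,3), (9,G3,4), (10,G1,5), (13,G1,6), (15,G2,7), (16,G3,8), (17,G4,9), (20,G2,10), (22,G3,11), (23,G3,12), (24,G1,13.5), (24,G2,13.5), (26,G4,15), (27,G4,16)
Step 2: Sum ranks within each group.
R_1 = 29 (n_1 = 5)
R_2 = 30.5 (n_2 = 3)
R_3 = 36.5 (n_3 = 5)
R_4 = 40 (n_4 = 3)
Step 3: H = 12/(N(N+1)) * sum(R_i^2/n_i) - 3(N+1)
     = 12/(16*17) * (29^2/5 + 30.5^2/3 + 36.5^2/5 + 40^2/3) - 3*17
     = 0.044118 * 1278.07 - 51
     = 5.385294.
Step 4: Ties present; correction factor C = 1 - 12/(16^3 - 16) = 0.997059. Corrected H = 5.385294 / 0.997059 = 5.401180.
Step 5: Under H0, H ~ chi^2(3); p-value = 0.144670.
Step 6: alpha = 0.1. fail to reject H0.

H = 5.4012, df = 3, p = 0.144670, fail to reject H0.


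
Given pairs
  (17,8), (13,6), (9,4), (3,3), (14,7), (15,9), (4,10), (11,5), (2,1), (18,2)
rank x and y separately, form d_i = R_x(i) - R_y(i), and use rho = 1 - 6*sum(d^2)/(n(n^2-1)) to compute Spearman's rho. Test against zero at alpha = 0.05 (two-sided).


Step 1: Rank x and y separately (midranks; no ties here).
rank(x): 17->9, 13->6, 9->4, 3->2, 14->7, 15->8, 4->3, 11->5, 2->1, 18->10
rank(y): 8->8, 6->6, 4->4, 3->3, 7->7, 9->9, 10->10, 5->5, 1->1, 2->2
Step 2: d_i = R_x(i) - R_y(i); compute d_i^2.
  (9-8)^2=1, (6-6)^2=0, (4-4)^2=0, (2-3)^2=1, (7-7)^2=0, (8-9)^2=1, (3-10)^2=49, (5-5)^2=0, (1-1)^2=0, (10-2)^2=64
sum(d^2) = 116.
Step 3: rho = 1 - 6*116 / (10*(10^2 - 1)) = 1 - 696/990 = 0.296970.
Step 4: Under H0, t = rho * sqrt((n-2)/(1-rho^2)) = 0.8796 ~ t(8).
Step 5: Two-sided p-value from the t-distribution with 8 df = 0.404702.
Step 6: alpha = 0.05. fail to reject H0.

rho = 0.2970, p = 0.404702, fail to reject H0 at alpha = 0.05.


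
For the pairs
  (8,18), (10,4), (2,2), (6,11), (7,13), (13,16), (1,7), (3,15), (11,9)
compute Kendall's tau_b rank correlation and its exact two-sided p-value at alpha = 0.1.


Step 1: Enumerate the 36 unordered pairs (i,j) with i<j and classify each by sign(x_j-x_i) * sign(y_j-y_i).
  (1,2):dx=+2,dy=-14->D; (1,3):dx=-6,dy=-16->C; (1,4):dx=-2,dy=-7->C; (1,5):dx=-1,dy=-5->C
  (1,6):dx=+5,dy=-2->D; (1,7):dx=-7,dy=-11->C; (1,8):dx=-5,dy=-3->C; (1,9):dx=+3,dy=-9->D
  (2,3):dx=-8,dy=-2->C; (2,4):dx=-4,dy=+7->D; (2,5):dx=-3,dy=+9->D; (2,6):dx=+3,dy=+12->C
  (2,7):dx=-9,dy=+3->D; (2,8):dx=-7,dy=+11->D; (2,9):dx=+1,dy=+5->C; (3,4):dx=+4,dy=+9->C
  (3,5):dx=+5,dy=+11->C; (3,6):dx=+11,dy=+14->C; (3,7):dx=-1,dy=+5->D; (3,8):dx=+1,dy=+13->C
  (3,9):dx=+9,dy=+7->C; (4,5):dx=+1,dy=+2->C; (4,6):dx=+7,dy=+5->C; (4,7):dx=-5,dy=-4->C
  (4,8):dx=-3,dy=+4->D; (4,9):dx=+5,dy=-2->D; (5,6):dx=+6,dy=+3->C; (5,7):dx=-6,dy=-6->C
  (5,8):dx=-4,dy=+2->D; (5,9):dx=+4,dy=-4->D; (6,7):dx=-12,dy=-9->C; (6,8):dx=-10,dy=-1->C
  (6,9):dx=-2,dy=-7->C; (7,8):dx=+2,dy=+8->C; (7,9):dx=+10,dy=+2->C; (8,9):dx=+8,dy=-6->D
Step 2: C = 23, D = 13, total pairs = 36.
Step 3: tau = (C - D)/(n(n-1)/2) = (23 - 13)/36 = 0.277778.
Step 4: Exact two-sided p-value (enumerate n! = 362880 permutations of y under H0): p = 0.358488.
Step 5: alpha = 0.1. fail to reject H0.

tau_b = 0.2778 (C=23, D=13), p = 0.358488, fail to reject H0.


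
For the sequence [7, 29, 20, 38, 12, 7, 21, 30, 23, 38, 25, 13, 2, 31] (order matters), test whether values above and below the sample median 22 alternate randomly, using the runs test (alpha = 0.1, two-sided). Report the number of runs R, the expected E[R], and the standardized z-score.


Step 1: Compute median = 22; label A = above, B = below.
Labels in order: BABABBBAAAABBA  (n_A = 7, n_B = 7)
Step 2: Count runs R = 8.
Step 3: Under H0 (random ordering), E[R] = 2*n_A*n_B/(n_A+n_B) + 1 = 2*7*7/14 + 1 = 8.0000.
        Var[R] = 2*n_A*n_B*(2*n_A*n_B - n_A - n_B) / ((n_A+n_B)^2 * (n_A+n_B-1)) = 8232/2548 = 3.2308.
        SD[R] = 1.7974.
Step 4: R = E[R], so z = 0 with no continuity correction.
Step 5: Two-sided p-value via normal approximation = 2*(1 - Phi(|z|)) = 1.000000.
Step 6: alpha = 0.1. fail to reject H0.

R = 8, z = 0.0000, p = 1.000000, fail to reject H0.


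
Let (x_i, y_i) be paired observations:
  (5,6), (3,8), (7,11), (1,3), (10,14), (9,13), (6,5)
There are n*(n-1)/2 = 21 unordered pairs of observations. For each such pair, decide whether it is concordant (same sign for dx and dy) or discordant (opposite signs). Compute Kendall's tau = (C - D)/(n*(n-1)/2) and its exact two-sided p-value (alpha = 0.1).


Step 1: Enumerate the 21 unordered pairs (i,j) with i<j and classify each by sign(x_j-x_i) * sign(y_j-y_i).
  (1,2):dx=-2,dy=+2->D; (1,3):dx=+2,dy=+5->C; (1,4):dx=-4,dy=-3->C; (1,5):dx=+5,dy=+8->C
  (1,6):dx=+4,dy=+7->C; (1,7):dx=+1,dy=-1->D; (2,3):dx=+4,dy=+3->C; (2,4):dx=-2,dy=-5->C
  (2,5):dx=+7,dy=+6->C; (2,6):dx=+6,dy=+5->C; (2,7):dx=+3,dy=-3->D; (3,4):dx=-6,dy=-8->C
  (3,5):dx=+3,dy=+3->C; (3,6):dx=+2,dy=+2->C; (3,7):dx=-1,dy=-6->C; (4,5):dx=+9,dy=+11->C
  (4,6):dx=+8,dy=+10->C; (4,7):dx=+5,dy=+2->C; (5,6):dx=-1,dy=-1->C; (5,7):dx=-4,dy=-9->C
  (6,7):dx=-3,dy=-8->C
Step 2: C = 18, D = 3, total pairs = 21.
Step 3: tau = (C - D)/(n(n-1)/2) = (18 - 3)/21 = 0.714286.
Step 4: Exact two-sided p-value (enumerate n! = 5040 permutations of y under H0): p = 0.030159.
Step 5: alpha = 0.1. reject H0.

tau_b = 0.7143 (C=18, D=3), p = 0.030159, reject H0.


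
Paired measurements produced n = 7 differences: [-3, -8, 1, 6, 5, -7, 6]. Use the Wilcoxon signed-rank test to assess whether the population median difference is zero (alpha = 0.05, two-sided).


Step 1: Drop any zero differences (none here) and take |d_i|.
|d| = [3, 8, 1, 6, 5, 7, 6]
Step 2: Midrank |d_i| (ties get averaged ranks).
ranks: |3|->2, |8|->7, |1|->1, |6|->4.5, |5|->3, |7|->6, |6|->4.5
Step 3: Attach original signs; sum ranks with positive sign and with negative sign.
W+ = 1 + 4.5 + 3 + 4.5 = 13
W- = 2 + 7 + 6 = 15
(Check: W+ + W- = 28 should equal n(n+1)/2 = 28.)
Step 4: Test statistic W = min(W+, W-) = 13.
Step 5: Ties in |d|, so use the tie-corrected normal approximation.
        E[W] = n(n+1)/4 = 7*8/4 = 14.
        Tie groups: |d|=6 (t=2); sum(t^3 - t) = 6.
        Var[W] = n(n+1)(2n+1)/24 - sum(t^3-t)/48 = 840/24 - 6/48 = 34.875.
        z = (W - E[W]) / sqrt(Var[W]) = (13 - 14) / 5.9055 = -0.1693.
        Two-sided p = 2*Phi(z) = 0.865534.
Step 6: alpha = 0.05. fail to reject H0.

W+ = 13, W- = 15, W = min = 13, p = 0.865534, fail to reject H0.


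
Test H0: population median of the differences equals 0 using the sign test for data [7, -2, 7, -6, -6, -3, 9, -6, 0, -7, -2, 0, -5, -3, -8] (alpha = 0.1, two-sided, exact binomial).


Step 1: Discard zero differences. Original n = 15; n_eff = number of nonzero differences = 13.
Nonzero differences (with sign): +7, -2, +7, -6, -6, -3, +9, -6, -7, -2, -5, -3, -8
Step 2: Count signs: positive = 3, negative = 10.
Step 3: Under H0: P(positive) = 0.5, so the number of positives S ~ Bin(13, 0.5).
Step 4: Two-sided exact p-value = sum of Bin(13,0.5) probabilities at or below the observed probability = 0.092285.
Step 5: alpha = 0.1. reject H0.

n_eff = 13, pos = 3, neg = 10, p = 0.092285, reject H0.


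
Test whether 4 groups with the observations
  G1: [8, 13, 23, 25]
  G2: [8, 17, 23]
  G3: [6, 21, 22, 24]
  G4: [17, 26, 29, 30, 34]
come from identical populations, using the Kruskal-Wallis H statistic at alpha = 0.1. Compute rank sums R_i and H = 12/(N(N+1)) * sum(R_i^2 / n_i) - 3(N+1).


Step 1: Combine all N = 16 observations and assign midranks.
sorted (value, group, rank): (6,G3,1), (8,G1,2.5), (8,G2,2.5), (13,G1,4), (17,G2,5.5), (17,G4,5.5), (21,G3,7), (22,G3,8), (23,G1,9.5), (23,G2,9.5), (24,G3,11), (25,G1,12), (26,G4,13), (29,G4,14), (30,G4,15), (34,G4,16)
Step 2: Sum ranks within each group.
R_1 = 28 (n_1 = 4)
R_2 = 17.5 (n_2 = 3)
R_3 = 27 (n_3 = 4)
R_4 = 63.5 (n_4 = 5)
Step 3: H = 12/(N(N+1)) * sum(R_i^2/n_i) - 3(N+1)
     = 12/(16*17) * (28^2/4 + 17.5^2/3 + 27^2/4 + 63.5^2/5) - 3*17
     = 0.044118 * 1286.78 - 51
     = 5.769853.
Step 4: Ties present; correction factor C = 1 - 18/(16^3 - 16) = 0.995588. Corrected H = 5.769853 / 0.995588 = 5.795421.
Step 5: Under H0, H ~ chi^2(3); p-value = 0.121999.
Step 6: alpha = 0.1. fail to reject H0.

H = 5.7954, df = 3, p = 0.121999, fail to reject H0.


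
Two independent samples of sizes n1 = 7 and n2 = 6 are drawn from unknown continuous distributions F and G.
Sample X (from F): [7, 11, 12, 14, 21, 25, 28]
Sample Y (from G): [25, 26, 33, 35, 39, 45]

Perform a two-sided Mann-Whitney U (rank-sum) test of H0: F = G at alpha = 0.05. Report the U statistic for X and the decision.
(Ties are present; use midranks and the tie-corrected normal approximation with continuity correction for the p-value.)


Step 1: Combine and sort all 13 observations; assign midranks.
sorted (value, group): (7,X), (11,X), (12,X), (14,X), (21,X), (25,X), (25,Y), (26,Y), (28,X), (33,Y), (35,Y), (39,Y), (45,Y)
ranks: 7->1, 11->2, 12->3, 14->4, 21->5, 25->6.5, 25->6.5, 26->8, 28->9, 33->10, 35->11, 39->12, 45->13
Step 2: Rank sum for X: R1 = 1 + 2 + 3 + 4 + 5 + 6.5 + 9 = 30.5.
Step 3: U_X = R1 - n1(n1+1)/2 = 30.5 - 7*8/2 = 30.5 - 28 = 2.5.
       U_Y = n1*n2 - U_X = 42 - 2.5 = 39.5.
Step 4: Ties are present, so use the tie-corrected normal approximation (with continuity correction) for the p-value.
Step 5: p-value = 0.010025; compare to alpha = 0.05. reject H0.

U_X = 2.5, p = 0.010025, reject H0 at alpha = 0.05.


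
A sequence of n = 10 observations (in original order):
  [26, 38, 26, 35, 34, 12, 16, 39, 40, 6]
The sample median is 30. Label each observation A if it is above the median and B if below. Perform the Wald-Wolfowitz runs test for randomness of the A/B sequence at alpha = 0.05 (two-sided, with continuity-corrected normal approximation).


Step 1: Compute median = 30; label A = above, B = below.
Labels in order: BABAABBAAB  (n_A = 5, n_B = 5)
Step 2: Count runs R = 7.
Step 3: Under H0 (random ordering), E[R] = 2*n_A*n_B/(n_A+n_B) + 1 = 2*5*5/10 + 1 = 6.0000.
        Var[R] = 2*n_A*n_B*(2*n_A*n_B - n_A - n_B) / ((n_A+n_B)^2 * (n_A+n_B-1)) = 2000/900 = 2.2222.
        SD[R] = 1.4907.
Step 4: Continuity-corrected z = (R - 0.5 - E[R]) / SD[R] = (7 - 0.5 - 6.0000) / 1.4907 = 0.3354.
Step 5: Two-sided p-value via normal approximation = 2*(1 - Phi(|z|)) = 0.737316.
Step 6: alpha = 0.05. fail to reject H0.

R = 7, z = 0.3354, p = 0.737316, fail to reject H0.


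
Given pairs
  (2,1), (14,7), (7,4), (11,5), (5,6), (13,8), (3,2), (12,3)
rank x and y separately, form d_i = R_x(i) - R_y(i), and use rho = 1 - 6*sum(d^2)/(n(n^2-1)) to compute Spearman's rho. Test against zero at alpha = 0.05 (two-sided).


Step 1: Rank x and y separately (midranks; no ties here).
rank(x): 2->1, 14->8, 7->4, 11->5, 5->3, 13->7, 3->2, 12->6
rank(y): 1->1, 7->7, 4->4, 5->5, 6->6, 8->8, 2->2, 3->3
Step 2: d_i = R_x(i) - R_y(i); compute d_i^2.
  (1-1)^2=0, (8-7)^2=1, (4-4)^2=0, (5-5)^2=0, (3-6)^2=9, (7-8)^2=1, (2-2)^2=0, (6-3)^2=9
sum(d^2) = 20.
Step 3: rho = 1 - 6*20 / (8*(8^2 - 1)) = 1 - 120/504 = 0.761905.
Step 4: Under H0, t = rho * sqrt((n-2)/(1-rho^2)) = 2.8814 ~ t(6).
Step 5: Two-sided p-value from the t-distribution with 6 df = 0.028005.
Step 6: alpha = 0.05. reject H0.

rho = 0.7619, p = 0.028005, reject H0 at alpha = 0.05.


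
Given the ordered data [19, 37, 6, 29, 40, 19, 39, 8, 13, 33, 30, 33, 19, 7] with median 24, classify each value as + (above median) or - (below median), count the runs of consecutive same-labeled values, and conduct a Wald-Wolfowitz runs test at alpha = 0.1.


Step 1: Compute median = 24; label A = above, B = below.
Labels in order: BABAABABBAAABB  (n_A = 7, n_B = 7)
Step 2: Count runs R = 9.
Step 3: Under H0 (random ordering), E[R] = 2*n_A*n_B/(n_A+n_B) + 1 = 2*7*7/14 + 1 = 8.0000.
        Var[R] = 2*n_A*n_B*(2*n_A*n_B - n_A - n_B) / ((n_A+n_B)^2 * (n_A+n_B-1)) = 8232/2548 = 3.2308.
        SD[R] = 1.7974.
Step 4: Continuity-corrected z = (R - 0.5 - E[R]) / SD[R] = (9 - 0.5 - 8.0000) / 1.7974 = 0.2782.
Step 5: Two-sided p-value via normal approximation = 2*(1 - Phi(|z|)) = 0.780879.
Step 6: alpha = 0.1. fail to reject H0.

R = 9, z = 0.2782, p = 0.780879, fail to reject H0.


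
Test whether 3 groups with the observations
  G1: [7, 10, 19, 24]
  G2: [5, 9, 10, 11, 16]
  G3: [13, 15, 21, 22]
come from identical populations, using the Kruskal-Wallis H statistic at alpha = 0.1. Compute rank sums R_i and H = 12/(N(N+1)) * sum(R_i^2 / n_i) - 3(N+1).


Step 1: Combine all N = 13 observations and assign midranks.
sorted (value, group, rank): (5,G2,1), (7,G1,2), (9,G2,3), (10,G1,4.5), (10,G2,4.5), (11,G2,6), (13,G3,7), (15,G3,8), (16,G2,9), (19,G1,10), (21,G3,11), (22,G3,12), (24,G1,13)
Step 2: Sum ranks within each group.
R_1 = 29.5 (n_1 = 4)
R_2 = 23.5 (n_2 = 5)
R_3 = 38 (n_3 = 4)
Step 3: H = 12/(N(N+1)) * sum(R_i^2/n_i) - 3(N+1)
     = 12/(13*14) * (29.5^2/4 + 23.5^2/5 + 38^2/4) - 3*14
     = 0.065934 * 689.013 - 42
     = 3.429396.
Step 4: Ties present; correction factor C = 1 - 6/(13^3 - 13) = 0.997253. Corrected H = 3.429396 / 0.997253 = 3.438843.
Step 5: Under H0, H ~ chi^2(2); p-value = 0.179170.
Step 6: alpha = 0.1. fail to reject H0.

H = 3.4388, df = 2, p = 0.179170, fail to reject H0.


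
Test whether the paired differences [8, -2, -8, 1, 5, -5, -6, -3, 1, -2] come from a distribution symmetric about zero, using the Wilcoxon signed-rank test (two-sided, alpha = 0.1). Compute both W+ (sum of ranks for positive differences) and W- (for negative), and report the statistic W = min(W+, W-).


Step 1: Drop any zero differences (none here) and take |d_i|.
|d| = [8, 2, 8, 1, 5, 5, 6, 3, 1, 2]
Step 2: Midrank |d_i| (ties get averaged ranks).
ranks: |8|->9.5, |2|->3.5, |8|->9.5, |1|->1.5, |5|->6.5, |5|->6.5, |6|->8, |3|->5, |1|->1.5, |2|->3.5
Step 3: Attach original signs; sum ranks with positive sign and with negative sign.
W+ = 9.5 + 1.5 + 6.5 + 1.5 = 19
W- = 3.5 + 9.5 + 6.5 + 8 + 5 + 3.5 = 36
(Check: W+ + W- = 55 should equal n(n+1)/2 = 55.)
Step 4: Test statistic W = min(W+, W-) = 19.
Step 5: Ties in |d|, so use the tie-corrected normal approximation.
        E[W] = n(n+1)/4 = 10*11/4 = 27.5.
        Tie groups: |d|=1 (t=2), |d|=2 (t=2), |d|=5 (t=2), |d|=8 (t=2); sum(t^3 - t) = 24.
        Var[W] = n(n+1)(2n+1)/24 - sum(t^3-t)/48 = 2310/24 - 24/48 = 95.75.
        z = (W - E[W]) / sqrt(Var[W]) = (19 - 27.5) / 9.7852 = -0.8687.
        Two-sided p = 2*Phi(z) = 0.385033.
Step 6: alpha = 0.1. fail to reject H0.

W+ = 19, W- = 36, W = min = 19, p = 0.385033, fail to reject H0.


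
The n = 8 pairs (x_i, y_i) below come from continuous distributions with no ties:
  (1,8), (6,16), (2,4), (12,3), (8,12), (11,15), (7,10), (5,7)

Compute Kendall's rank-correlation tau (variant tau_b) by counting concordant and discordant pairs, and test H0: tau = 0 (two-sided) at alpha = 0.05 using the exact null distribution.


Step 1: Enumerate the 28 unordered pairs (i,j) with i<j and classify each by sign(x_j-x_i) * sign(y_j-y_i).
  (1,2):dx=+5,dy=+8->C; (1,3):dx=+1,dy=-4->D; (1,4):dx=+11,dy=-5->D; (1,5):dx=+7,dy=+4->C
  (1,6):dx=+10,dy=+7->C; (1,7):dx=+6,dy=+2->C; (1,8):dx=+4,dy=-1->D; (2,3):dx=-4,dy=-12->C
  (2,4):dx=+6,dy=-13->D; (2,5):dx=+2,dy=-4->D; (2,6):dx=+5,dy=-1->D; (2,7):dx=+1,dy=-6->D
  (2,8):dx=-1,dy=-9->C; (3,4):dx=+10,dy=-1->D; (3,5):dx=+6,dy=+8->C; (3,6):dx=+9,dy=+11->C
  (3,7):dx=+5,dy=+6->C; (3,8):dx=+3,dy=+3->C; (4,5):dx=-4,dy=+9->D; (4,6):dx=-1,dy=+12->D
  (4,7):dx=-5,dy=+7->D; (4,8):dx=-7,dy=+4->D; (5,6):dx=+3,dy=+3->C; (5,7):dx=-1,dy=-2->C
  (5,8):dx=-3,dy=-5->C; (6,7):dx=-4,dy=-5->C; (6,8):dx=-6,dy=-8->C; (7,8):dx=-2,dy=-3->C
Step 2: C = 16, D = 12, total pairs = 28.
Step 3: tau = (C - D)/(n(n-1)/2) = (16 - 12)/28 = 0.142857.
Step 4: Exact two-sided p-value (enumerate n! = 40320 permutations of y under H0): p = 0.719544.
Step 5: alpha = 0.05. fail to reject H0.

tau_b = 0.1429 (C=16, D=12), p = 0.719544, fail to reject H0.
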